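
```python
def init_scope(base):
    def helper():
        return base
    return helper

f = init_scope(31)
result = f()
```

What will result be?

Step 1: init_scope(31) creates closure capturing base = 31.
Step 2: f() returns the captured base = 31.
Step 3: result = 31

The answer is 31.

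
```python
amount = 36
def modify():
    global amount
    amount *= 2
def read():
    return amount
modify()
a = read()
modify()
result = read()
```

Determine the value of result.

Step 1: amount = 36.
Step 2: First modify(): amount = 36 * 2 = 72.
Step 3: Second modify(): amount = 72 * 2 = 144.
Step 4: read() returns 144

The answer is 144.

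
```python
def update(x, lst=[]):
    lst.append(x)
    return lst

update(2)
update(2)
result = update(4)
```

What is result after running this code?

Step 1: Mutable default argument gotcha! The list [] is created once.
Step 2: Each call appends to the SAME list: [2], [2, 2], [2, 2, 4].
Step 3: result = [2, 2, 4]

The answer is [2, 2, 4].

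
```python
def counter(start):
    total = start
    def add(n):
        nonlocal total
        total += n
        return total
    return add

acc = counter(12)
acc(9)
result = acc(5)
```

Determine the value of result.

Step 1: counter(12) creates closure with total = 12.
Step 2: First acc(9): total = 12 + 9 = 21.
Step 3: Second acc(5): total = 21 + 5 = 26. result = 26

The answer is 26.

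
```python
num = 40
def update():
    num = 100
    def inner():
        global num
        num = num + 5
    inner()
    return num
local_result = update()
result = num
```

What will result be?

Step 1: Global num = 40. update() creates local num = 100.
Step 2: inner() declares global num and adds 5: global num = 40 + 5 = 45.
Step 3: update() returns its local num = 100 (unaffected by inner).
Step 4: result = global num = 45

The answer is 45.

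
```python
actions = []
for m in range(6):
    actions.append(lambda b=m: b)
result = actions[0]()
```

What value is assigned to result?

Step 1: Default argument b=m captures m's value at each iteration.
Step 2: actions[0] captured b = 0 when m was 0.
Step 3: result = 0

The answer is 0.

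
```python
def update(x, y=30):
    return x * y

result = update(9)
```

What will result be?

Step 1: update(9) uses default y = 30.
Step 2: Returns 9 * 30 = 270.
Step 3: result = 270

The answer is 270.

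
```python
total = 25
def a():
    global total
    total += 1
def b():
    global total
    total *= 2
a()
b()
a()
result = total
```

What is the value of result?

Step 1: total = 25.
Step 2: a(): total = 25 + 1 = 26.
Step 3: b(): total = 26 * 2 = 52.
Step 4: a(): total = 52 + 1 = 53

The answer is 53.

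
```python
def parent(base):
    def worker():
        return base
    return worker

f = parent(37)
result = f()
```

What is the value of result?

Step 1: parent(37) creates closure capturing base = 37.
Step 2: f() returns the captured base = 37.
Step 3: result = 37

The answer is 37.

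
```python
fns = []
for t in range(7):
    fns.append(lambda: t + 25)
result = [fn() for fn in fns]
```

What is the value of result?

Step 1: All lambdas capture t by reference. After the loop, t = 6.
Step 2: Each call returns 6 + 25 = 31.
Step 3: result = [31, 31, 31, 31, 31, 31, 31]

The answer is [31, 31, 31, 31, 31, 31, 31].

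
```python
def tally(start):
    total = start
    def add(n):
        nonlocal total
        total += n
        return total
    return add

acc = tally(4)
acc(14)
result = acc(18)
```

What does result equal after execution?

Step 1: tally(4) creates closure with total = 4.
Step 2: First acc(14): total = 4 + 14 = 18.
Step 3: Second acc(18): total = 18 + 18 = 36. result = 36

The answer is 36.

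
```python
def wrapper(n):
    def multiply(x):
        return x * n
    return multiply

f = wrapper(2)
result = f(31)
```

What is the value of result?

Step 1: wrapper(2) returns multiply closure with n = 2.
Step 2: f(31) computes 31 * 2 = 62.
Step 3: result = 62

The answer is 62.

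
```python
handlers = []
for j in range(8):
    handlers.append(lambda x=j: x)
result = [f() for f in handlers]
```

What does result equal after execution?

Step 1: Default arg x=j captures j at each iteration.
Step 2: Each lambda has its own default: 0, 1, ..., 7.
Step 3: result = [0, 1, 2, 3, 4, 5, 6, 7]

The answer is [0, 1, 2, 3, 4, 5, 6, 7].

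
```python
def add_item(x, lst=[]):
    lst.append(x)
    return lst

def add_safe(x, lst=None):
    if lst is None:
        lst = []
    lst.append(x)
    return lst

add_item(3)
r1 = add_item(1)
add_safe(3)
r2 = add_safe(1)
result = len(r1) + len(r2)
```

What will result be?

Step 1: add_item shares mutable default: after 2 calls, lst = [3, 1], len = 2.
Step 2: add_safe creates fresh list each time: r2 = [1], len = 1.
Step 3: result = 2 + 1 = 3

The answer is 3.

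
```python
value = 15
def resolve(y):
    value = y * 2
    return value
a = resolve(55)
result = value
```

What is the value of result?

Step 1: Global value = 15.
Step 2: resolve(55) creates local value = 55 * 2 = 110.
Step 3: Global value unchanged because no global keyword. result = 15

The answer is 15.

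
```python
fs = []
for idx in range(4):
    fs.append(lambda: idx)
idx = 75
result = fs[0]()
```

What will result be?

Step 1: Lambdas capture the variable idx by reference, not by value.
Step 2: After the loop, idx is reassigned to 75.
Step 3: fs[0]() looks up the current idx = 75. result = 75

The answer is 75.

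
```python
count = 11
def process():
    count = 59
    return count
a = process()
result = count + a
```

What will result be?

Step 1: Global count = 11. process() returns local count = 59.
Step 2: a = 59. Global count still = 11.
Step 3: result = 11 + 59 = 70

The answer is 70.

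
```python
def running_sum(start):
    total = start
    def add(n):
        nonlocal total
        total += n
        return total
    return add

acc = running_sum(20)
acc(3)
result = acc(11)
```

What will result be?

Step 1: running_sum(20) creates closure with total = 20.
Step 2: First acc(3): total = 20 + 3 = 23.
Step 3: Second acc(11): total = 23 + 11 = 34. result = 34

The answer is 34.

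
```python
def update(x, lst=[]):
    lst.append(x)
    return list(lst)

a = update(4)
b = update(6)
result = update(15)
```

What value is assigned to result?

Step 1: Default list is shared. list() creates copies for return values.
Step 2: Internal list grows: [4] -> [4, 6] -> [4, 6, 15].
Step 3: result = [4, 6, 15]

The answer is [4, 6, 15].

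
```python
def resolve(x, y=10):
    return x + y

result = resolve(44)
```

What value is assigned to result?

Step 1: resolve(44) uses default y = 10.
Step 2: Returns 44 + 10 = 54.
Step 3: result = 54

The answer is 54.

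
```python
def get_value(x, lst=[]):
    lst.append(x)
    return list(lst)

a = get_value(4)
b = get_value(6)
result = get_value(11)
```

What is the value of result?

Step 1: Default list is shared. list() creates copies for return values.
Step 2: Internal list grows: [4] -> [4, 6] -> [4, 6, 11].
Step 3: result = [4, 6, 11]

The answer is [4, 6, 11].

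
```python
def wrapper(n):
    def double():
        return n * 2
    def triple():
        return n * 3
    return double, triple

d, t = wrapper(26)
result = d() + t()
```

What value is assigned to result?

Step 1: Both closures capture the same n = 26.
Step 2: d() = 26 * 2 = 52, t() = 26 * 3 = 78.
Step 3: result = 52 + 78 = 130

The answer is 130.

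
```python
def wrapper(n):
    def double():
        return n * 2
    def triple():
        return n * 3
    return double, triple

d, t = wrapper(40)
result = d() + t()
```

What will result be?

Step 1: Both closures capture the same n = 40.
Step 2: d() = 40 * 2 = 80, t() = 40 * 3 = 120.
Step 3: result = 80 + 120 = 200

The answer is 200.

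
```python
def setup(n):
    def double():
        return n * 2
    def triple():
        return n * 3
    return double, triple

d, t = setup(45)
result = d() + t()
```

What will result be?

Step 1: Both closures capture the same n = 45.
Step 2: d() = 45 * 2 = 90, t() = 45 * 3 = 135.
Step 3: result = 90 + 135 = 225

The answer is 225.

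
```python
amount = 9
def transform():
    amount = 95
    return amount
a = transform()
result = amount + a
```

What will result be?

Step 1: Global amount = 9. transform() returns local amount = 95.
Step 2: a = 95. Global amount still = 9.
Step 3: result = 9 + 95 = 104

The answer is 104.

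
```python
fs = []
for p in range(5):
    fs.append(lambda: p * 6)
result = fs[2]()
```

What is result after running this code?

Step 1: All lambdas reference the same variable p (late binding).
Step 2: After the loop, p = 4. Every lambda returns p * 6.
Step 3: fs[2]() = 4 * 6 = 24

The answer is 24.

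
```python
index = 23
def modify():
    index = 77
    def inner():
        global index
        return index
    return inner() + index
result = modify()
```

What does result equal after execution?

Step 1: Global index = 23. modify() shadows with local index = 77.
Step 2: inner() uses global keyword, so inner() returns global index = 23.
Step 3: modify() returns 23 + 77 = 100

The answer is 100.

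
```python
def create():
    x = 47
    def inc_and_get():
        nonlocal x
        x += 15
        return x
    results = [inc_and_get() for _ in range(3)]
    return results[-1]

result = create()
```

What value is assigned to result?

Step 1: x = 47.
Step 2: Three calls to inc_and_get(), each adding 15.
Step 3: Last value = 47 + 15 * 3 = 92

The answer is 92.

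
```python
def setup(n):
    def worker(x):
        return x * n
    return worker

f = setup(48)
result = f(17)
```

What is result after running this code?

Step 1: setup(48) creates a closure capturing n = 48.
Step 2: f(17) computes 17 * 48 = 816.
Step 3: result = 816

The answer is 816.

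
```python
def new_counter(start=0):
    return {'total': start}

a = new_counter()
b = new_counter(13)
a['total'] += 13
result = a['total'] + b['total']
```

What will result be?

Step 1: new_counter() returns a new dict each call (immutable default 0).
Step 2: a = {'total': 0}, b = {'total': 13}.
Step 3: a['total'] += 13 = 13. result = 13 + 13 = 26

The answer is 26.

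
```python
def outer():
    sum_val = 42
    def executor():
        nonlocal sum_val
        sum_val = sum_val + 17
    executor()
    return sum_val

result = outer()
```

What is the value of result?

Step 1: outer() sets sum_val = 42.
Step 2: executor() uses nonlocal to modify sum_val in outer's scope: sum_val = 42 + 17 = 59.
Step 3: outer() returns the modified sum_val = 59

The answer is 59.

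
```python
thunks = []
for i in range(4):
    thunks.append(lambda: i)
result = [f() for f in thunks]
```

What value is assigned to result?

Step 1: All 4 lambdas share the same variable i.
Step 2: After the loop, i = 3.
Step 3: Each call returns 3. result = [3, 3, 3, 3]

The answer is [3, 3, 3, 3].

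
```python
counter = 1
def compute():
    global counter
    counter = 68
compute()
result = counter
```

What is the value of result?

Step 1: counter = 1 globally.
Step 2: compute() declares global counter and sets it to 68.
Step 3: After compute(), global counter = 68. result = 68

The answer is 68.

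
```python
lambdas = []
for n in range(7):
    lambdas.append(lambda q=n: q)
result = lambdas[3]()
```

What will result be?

Step 1: Default argument q=n captures n's value at each iteration.
Step 2: lambdas[3] captured q = 3 when n was 3.
Step 3: result = 3

The answer is 3.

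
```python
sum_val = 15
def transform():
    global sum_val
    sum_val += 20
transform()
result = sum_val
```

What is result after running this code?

Step 1: sum_val = 15 globally.
Step 2: transform() modifies global sum_val: sum_val += 20 = 35.
Step 3: result = 35

The answer is 35.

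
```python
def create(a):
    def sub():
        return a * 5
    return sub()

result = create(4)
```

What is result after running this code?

Step 1: create(4) binds parameter a = 4.
Step 2: sub() accesses a = 4 from enclosing scope.
Step 3: result = 4 * 5 = 20

The answer is 20.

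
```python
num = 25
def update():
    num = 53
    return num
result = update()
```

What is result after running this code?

Step 1: Global num = 25.
Step 2: update() creates local num = 53, shadowing the global.
Step 3: Returns local num = 53. result = 53

The answer is 53.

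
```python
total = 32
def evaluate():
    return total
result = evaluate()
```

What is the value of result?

Step 1: total = 32 is defined in the global scope.
Step 2: evaluate() looks up total. No local total exists, so Python checks the global scope via LEGB rule and finds total = 32.
Step 3: result = 32

The answer is 32.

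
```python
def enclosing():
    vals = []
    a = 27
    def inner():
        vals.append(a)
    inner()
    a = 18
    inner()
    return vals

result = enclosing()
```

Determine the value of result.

Step 1: a = 27. inner() appends current a to vals.
Step 2: First inner(): appends 27. Then a = 18.
Step 3: Second inner(): appends 18 (closure sees updated a). result = [27, 18]

The answer is [27, 18].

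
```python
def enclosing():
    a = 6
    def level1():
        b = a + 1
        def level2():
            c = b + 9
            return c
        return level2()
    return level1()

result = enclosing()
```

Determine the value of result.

Step 1: a = 6. b = a + 1 = 7.
Step 2: c = b + 9 = 7 + 9 = 16.
Step 3: result = 16

The answer is 16.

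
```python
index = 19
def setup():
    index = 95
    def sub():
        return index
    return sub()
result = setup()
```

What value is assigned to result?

Step 1: index = 19 globally, but setup() defines index = 95 locally.
Step 2: sub() looks up index. Not in local scope, so checks enclosing scope (setup) and finds index = 95.
Step 3: result = 95

The answer is 95.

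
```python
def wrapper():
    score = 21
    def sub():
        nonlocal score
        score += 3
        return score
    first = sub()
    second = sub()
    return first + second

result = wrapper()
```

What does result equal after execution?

Step 1: score starts at 21.
Step 2: First call: score = 21 + 3 = 24, returns 24.
Step 3: Second call: score = 24 + 3 = 27, returns 27.
Step 4: result = 24 + 27 = 51

The answer is 51.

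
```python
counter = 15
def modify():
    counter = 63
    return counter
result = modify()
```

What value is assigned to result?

Step 1: Global counter = 15.
Step 2: modify() creates local counter = 63, shadowing the global.
Step 3: Returns local counter = 63. result = 63

The answer is 63.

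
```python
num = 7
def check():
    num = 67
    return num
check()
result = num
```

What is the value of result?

Step 1: num = 7 globally.
Step 2: check() creates a LOCAL num = 67 (no global keyword!).
Step 3: The global num is unchanged. result = 7

The answer is 7.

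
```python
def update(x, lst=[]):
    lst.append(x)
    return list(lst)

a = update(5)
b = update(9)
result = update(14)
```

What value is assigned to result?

Step 1: Default list is shared. list() creates copies for return values.
Step 2: Internal list grows: [5] -> [5, 9] -> [5, 9, 14].
Step 3: result = [5, 9, 14]

The answer is [5, 9, 14].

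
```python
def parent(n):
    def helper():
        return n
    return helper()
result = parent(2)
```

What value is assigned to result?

Step 1: parent(2) binds parameter n = 2.
Step 2: helper() looks up n in enclosing scope and finds the parameter n = 2.
Step 3: result = 2

The answer is 2.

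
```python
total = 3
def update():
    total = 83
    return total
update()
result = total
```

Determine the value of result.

Step 1: total = 3 globally.
Step 2: update() creates a LOCAL total = 83 (no global keyword!).
Step 3: The global total is unchanged. result = 3

The answer is 3.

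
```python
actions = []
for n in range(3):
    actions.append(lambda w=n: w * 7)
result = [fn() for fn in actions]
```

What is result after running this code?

Step 1: Default arg w=n captures n at each iteration.
Step 2: actions[k] has w defaulting to k, returns k * 7.
Step 3: result = [0, 7, 14]

The answer is [0, 7, 14].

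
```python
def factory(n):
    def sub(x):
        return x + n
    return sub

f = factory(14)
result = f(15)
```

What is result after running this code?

Step 1: factory(14) creates a closure that captures n = 14.
Step 2: f(15) calls the closure with x = 15, returning 15 + 14 = 29.
Step 3: result = 29

The answer is 29.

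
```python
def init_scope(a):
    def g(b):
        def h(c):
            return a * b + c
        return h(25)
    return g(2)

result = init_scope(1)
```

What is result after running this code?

Step 1: a = 1, b = 2, c = 25.
Step 2: h() computes a * b + c = 1 * 2 + 25 = 27.
Step 3: result = 27

The answer is 27.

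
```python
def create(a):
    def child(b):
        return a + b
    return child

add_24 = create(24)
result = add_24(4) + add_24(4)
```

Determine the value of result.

Step 1: add_24 captures a = 24.
Step 2: add_24(4) = 24 + 4 = 28, called twice.
Step 3: result = 28 + 28 = 56

The answer is 56.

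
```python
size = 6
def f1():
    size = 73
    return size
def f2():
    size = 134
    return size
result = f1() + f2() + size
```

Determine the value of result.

Step 1: Each function shadows global size with its own local.
Step 2: f1() returns 73, f2() returns 134.
Step 3: Global size = 6 is unchanged. result = 73 + 134 + 6 = 213

The answer is 213.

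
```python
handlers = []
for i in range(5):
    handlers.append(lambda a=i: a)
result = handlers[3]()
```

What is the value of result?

Step 1: Default argument a=i captures i's value at each iteration.
Step 2: handlers[3] captured a = 3 when i was 3.
Step 3: result = 3

The answer is 3.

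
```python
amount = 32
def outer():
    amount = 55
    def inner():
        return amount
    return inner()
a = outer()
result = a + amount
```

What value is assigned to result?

Step 1: outer() has local amount = 55. inner() reads from enclosing.
Step 2: outer() returns 55. Global amount = 32 unchanged.
Step 3: result = 55 + 32 = 87

The answer is 87.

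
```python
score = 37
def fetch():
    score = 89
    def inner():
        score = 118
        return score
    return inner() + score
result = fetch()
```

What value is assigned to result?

Step 1: fetch() has local score = 89. inner() has local score = 118.
Step 2: inner() returns its local score = 118.
Step 3: fetch() returns 118 + its own score (89) = 207

The answer is 207.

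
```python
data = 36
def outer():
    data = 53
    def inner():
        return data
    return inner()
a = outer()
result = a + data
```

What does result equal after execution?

Step 1: outer() has local data = 53. inner() reads from enclosing.
Step 2: outer() returns 53. Global data = 36 unchanged.
Step 3: result = 53 + 36 = 89

The answer is 89.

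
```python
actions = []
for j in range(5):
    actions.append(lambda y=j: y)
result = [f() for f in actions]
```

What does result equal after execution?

Step 1: Default arg y=j captures j at each iteration.
Step 2: Each lambda has its own default: 0, 1, ..., 4.
Step 3: result = [0, 1, 2, 3, 4]

The answer is [0, 1, 2, 3, 4].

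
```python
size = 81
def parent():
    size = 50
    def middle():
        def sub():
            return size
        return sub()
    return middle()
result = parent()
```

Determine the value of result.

Step 1: parent() defines size = 50. middle() and sub() have no local size.
Step 2: sub() checks local (none), enclosing middle() (none), enclosing parent() and finds size = 50.
Step 3: result = 50

The answer is 50.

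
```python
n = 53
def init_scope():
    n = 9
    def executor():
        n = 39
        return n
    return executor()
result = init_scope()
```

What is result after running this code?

Step 1: Three scopes define n: global (53), init_scope (9), executor (39).
Step 2: executor() has its own local n = 39, which shadows both enclosing and global.
Step 3: result = 39 (local wins in LEGB)

The answer is 39.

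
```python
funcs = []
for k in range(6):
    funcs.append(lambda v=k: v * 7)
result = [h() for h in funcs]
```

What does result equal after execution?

Step 1: Default arg v=k captures k at each iteration.
Step 2: funcs[k] has v defaulting to k, returns k * 7.
Step 3: result = [0, 7, 14, 21, 28, 35]

The answer is [0, 7, 14, 21, 28, 35].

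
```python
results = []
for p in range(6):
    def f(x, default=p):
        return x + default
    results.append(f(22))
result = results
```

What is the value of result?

Step 1: Default argument default=p is evaluated at function definition time.
Step 2: Each iteration creates f with default = current p value.
Step 3: f(22) returns 22 + default. results = [22, 23, 24, 25, 26, 27]

The answer is [22, 23, 24, 25, 26, 27].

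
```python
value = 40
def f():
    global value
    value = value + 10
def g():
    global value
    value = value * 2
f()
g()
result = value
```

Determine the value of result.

Step 1: value = 40.
Step 2: f() adds 10: value = 40 + 10 = 50.
Step 3: g() doubles: value = 50 * 2 = 100.
Step 4: result = 100

The answer is 100.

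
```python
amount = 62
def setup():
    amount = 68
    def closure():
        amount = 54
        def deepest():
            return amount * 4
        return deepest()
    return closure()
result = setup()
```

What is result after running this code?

Step 1: deepest() looks up amount through LEGB: not local, finds amount = 54 in enclosing closure().
Step 2: Returns 54 * 4 = 216.
Step 3: result = 216

The answer is 216.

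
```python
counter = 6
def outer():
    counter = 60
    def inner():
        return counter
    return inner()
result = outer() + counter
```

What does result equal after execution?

Step 1: Global counter = 6. outer() shadows with counter = 60.
Step 2: inner() returns enclosing counter = 60. outer() = 60.
Step 3: result = 60 + global counter (6) = 66

The answer is 66.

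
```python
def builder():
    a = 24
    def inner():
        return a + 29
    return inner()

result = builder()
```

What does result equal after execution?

Step 1: builder() defines a = 24.
Step 2: inner() reads a = 24 from enclosing scope, returns 24 + 29 = 53.
Step 3: result = 53

The answer is 53.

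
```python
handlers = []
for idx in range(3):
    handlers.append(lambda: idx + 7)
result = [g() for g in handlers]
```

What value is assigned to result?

Step 1: All lambdas capture idx by reference. After the loop, idx = 2.
Step 2: Each call returns 2 + 7 = 9.
Step 3: result = [9, 9, 9]

The answer is [9, 9, 9].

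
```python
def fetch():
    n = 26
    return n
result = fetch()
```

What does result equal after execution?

Step 1: fetch() defines n = 26 in its local scope.
Step 2: return n finds the local variable n = 26.
Step 3: result = 26

The answer is 26.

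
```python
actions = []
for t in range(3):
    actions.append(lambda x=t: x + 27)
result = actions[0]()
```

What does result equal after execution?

Step 1: Default argument x=t captures t's value at definition time.
Step 2: actions[0] was defined when t = 0, so x defaults to 0.
Step 3: result = 0 + 27 = 27 (default arg fixes the late binding issue)

The answer is 27.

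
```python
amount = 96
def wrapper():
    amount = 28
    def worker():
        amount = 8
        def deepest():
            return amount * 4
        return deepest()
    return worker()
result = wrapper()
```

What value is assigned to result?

Step 1: deepest() looks up amount through LEGB: not local, finds amount = 8 in enclosing worker().
Step 2: Returns 8 * 4 = 32.
Step 3: result = 32

The answer is 32.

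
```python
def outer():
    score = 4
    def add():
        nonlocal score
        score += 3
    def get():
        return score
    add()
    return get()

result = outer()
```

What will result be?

Step 1: score = 4. add() modifies it via nonlocal, get() reads it.
Step 2: add() makes score = 4 + 3 = 7.
Step 3: get() returns 7. result = 7

The answer is 7.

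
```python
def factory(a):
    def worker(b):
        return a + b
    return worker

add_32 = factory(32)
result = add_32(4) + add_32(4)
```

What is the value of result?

Step 1: add_32 captures a = 32.
Step 2: add_32(4) = 32 + 4 = 36, called twice.
Step 3: result = 36 + 36 = 72

The answer is 72.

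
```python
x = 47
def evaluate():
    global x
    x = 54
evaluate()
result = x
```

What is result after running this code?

Step 1: x = 47 globally.
Step 2: evaluate() declares global x and sets it to 54.
Step 3: After evaluate(), global x = 54. result = 54

The answer is 54.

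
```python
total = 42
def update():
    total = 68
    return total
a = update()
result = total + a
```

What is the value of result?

Step 1: Global total = 42. update() returns local total = 68.
Step 2: a = 68. Global total still = 42.
Step 3: result = 42 + 68 = 110

The answer is 110.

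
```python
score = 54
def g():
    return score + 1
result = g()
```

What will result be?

Step 1: score = 54 is defined globally.
Step 2: g() looks up score from global scope = 54, then computes 54 + 1 = 55.
Step 3: result = 55

The answer is 55.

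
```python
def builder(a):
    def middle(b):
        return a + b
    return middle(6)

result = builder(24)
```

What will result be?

Step 1: builder(24) passes a = 24.
Step 2: middle(6) has b = 6, reads a = 24 from enclosing.
Step 3: result = 24 + 6 = 30

The answer is 30.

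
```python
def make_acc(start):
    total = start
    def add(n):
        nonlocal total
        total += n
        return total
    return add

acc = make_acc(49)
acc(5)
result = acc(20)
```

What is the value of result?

Step 1: make_acc(49) creates closure with total = 49.
Step 2: First acc(5): total = 49 + 5 = 54.
Step 3: Second acc(20): total = 54 + 20 = 74. result = 74

The answer is 74.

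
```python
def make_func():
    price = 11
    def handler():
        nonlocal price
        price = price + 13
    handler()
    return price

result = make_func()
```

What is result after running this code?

Step 1: make_func() sets price = 11.
Step 2: handler() uses nonlocal to modify price in make_func's scope: price = 11 + 13 = 24.
Step 3: make_func() returns the modified price = 24

The answer is 24.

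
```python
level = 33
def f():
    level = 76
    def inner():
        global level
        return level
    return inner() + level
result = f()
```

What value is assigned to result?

Step 1: Global level = 33. f() shadows with local level = 76.
Step 2: inner() uses global keyword, so inner() returns global level = 33.
Step 3: f() returns 33 + 76 = 109

The answer is 109.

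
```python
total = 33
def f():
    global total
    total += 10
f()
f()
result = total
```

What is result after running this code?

Step 1: total = 33.
Step 2: First f(): total = 33 + 10 = 43.
Step 3: Second f(): total = 43 + 10 = 53. result = 53

The answer is 53.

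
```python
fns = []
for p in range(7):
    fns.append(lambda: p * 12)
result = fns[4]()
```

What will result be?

Step 1: All lambdas reference the same variable p (late binding).
Step 2: After the loop, p = 6. Every lambda returns p * 12.
Step 3: fns[4]() = 6 * 12 = 72

The answer is 72.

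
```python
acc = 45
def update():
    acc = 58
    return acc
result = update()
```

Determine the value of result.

Step 1: Global acc = 45.
Step 2: update() creates local acc = 58, shadowing the global.
Step 3: Returns local acc = 58. result = 58

The answer is 58.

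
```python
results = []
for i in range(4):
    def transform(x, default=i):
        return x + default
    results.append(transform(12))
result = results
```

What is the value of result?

Step 1: Default argument default=i is evaluated at function definition time.
Step 2: Each iteration creates transform with default = current i value.
Step 3: transform(12) returns 12 + default. results = [12, 13, 14, 15]

The answer is [12, 13, 14, 15].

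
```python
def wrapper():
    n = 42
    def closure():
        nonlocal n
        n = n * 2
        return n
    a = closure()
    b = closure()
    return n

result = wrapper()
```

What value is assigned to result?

Step 1: n starts at 42.
Step 2: First closure(): n = 42 * 2 = 84.
Step 3: Second closure(): n = 84 * 2 = 168.
Step 4: result = 168

The answer is 168.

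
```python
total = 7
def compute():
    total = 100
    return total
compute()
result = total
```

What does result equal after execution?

Step 1: Global total = 7.
Step 2: compute() creates local total = 100 (shadow, not modification).
Step 3: After compute() returns, global total is unchanged. result = 7

The answer is 7.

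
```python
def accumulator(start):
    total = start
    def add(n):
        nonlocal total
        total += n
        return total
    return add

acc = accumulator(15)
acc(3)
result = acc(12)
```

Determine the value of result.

Step 1: accumulator(15) creates closure with total = 15.
Step 2: First acc(3): total = 15 + 3 = 18.
Step 3: Second acc(12): total = 18 + 12 = 30. result = 30

The answer is 30.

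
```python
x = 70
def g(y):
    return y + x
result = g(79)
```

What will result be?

Step 1: x = 70 is defined globally.
Step 2: g(79) uses parameter y = 79 and looks up x from global scope = 70.
Step 3: result = 79 + 70 = 149

The answer is 149.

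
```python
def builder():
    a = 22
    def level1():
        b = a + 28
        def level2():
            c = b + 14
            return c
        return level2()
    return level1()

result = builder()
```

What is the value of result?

Step 1: a = 22. b = a + 28 = 50.
Step 2: c = b + 14 = 50 + 14 = 64.
Step 3: result = 64

The answer is 64.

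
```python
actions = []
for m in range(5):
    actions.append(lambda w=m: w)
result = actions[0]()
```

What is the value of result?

Step 1: Default argument w=m captures m's value at each iteration.
Step 2: actions[0] captured w = 0 when m was 0.
Step 3: result = 0

The answer is 0.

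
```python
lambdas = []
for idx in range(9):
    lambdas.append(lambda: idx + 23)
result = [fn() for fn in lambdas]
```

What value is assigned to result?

Step 1: All lambdas capture idx by reference. After the loop, idx = 8.
Step 2: Each call returns 8 + 23 = 31.
Step 3: result = [31, 31, 31, 31, 31, 31, 31, 31, 31]

The answer is [31, 31, 31, 31, 31, 31, 31, 31, 31].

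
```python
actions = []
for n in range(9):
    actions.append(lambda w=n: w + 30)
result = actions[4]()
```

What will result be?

Step 1: Default argument w=n captures n's value at definition time.
Step 2: actions[4] was defined when n = 4, so w defaults to 4.
Step 3: result = 4 + 30 = 34 (default arg fixes the late binding issue)

The answer is 34.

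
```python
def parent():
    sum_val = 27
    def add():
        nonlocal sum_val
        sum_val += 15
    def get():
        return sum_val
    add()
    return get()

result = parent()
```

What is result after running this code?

Step 1: sum_val = 27. add() modifies it via nonlocal, get() reads it.
Step 2: add() makes sum_val = 27 + 15 = 42.
Step 3: get() returns 42. result = 42

The answer is 42.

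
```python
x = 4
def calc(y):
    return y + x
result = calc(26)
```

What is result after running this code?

Step 1: x = 4 is defined globally.
Step 2: calc(26) uses parameter y = 26 and looks up x from global scope = 4.
Step 3: result = 26 + 4 = 30

The answer is 30.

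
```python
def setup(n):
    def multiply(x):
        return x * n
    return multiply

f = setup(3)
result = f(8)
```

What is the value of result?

Step 1: setup(3) returns multiply closure with n = 3.
Step 2: f(8) computes 8 * 3 = 24.
Step 3: result = 24

The answer is 24.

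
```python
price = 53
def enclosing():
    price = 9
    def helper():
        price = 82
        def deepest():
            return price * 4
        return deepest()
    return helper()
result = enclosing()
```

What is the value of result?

Step 1: deepest() looks up price through LEGB: not local, finds price = 82 in enclosing helper().
Step 2: Returns 82 * 4 = 328.
Step 3: result = 328

The answer is 328.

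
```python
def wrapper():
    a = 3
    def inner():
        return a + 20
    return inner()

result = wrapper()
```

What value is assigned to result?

Step 1: wrapper() defines a = 3.
Step 2: inner() reads a = 3 from enclosing scope, returns 3 + 20 = 23.
Step 3: result = 23

The answer is 23.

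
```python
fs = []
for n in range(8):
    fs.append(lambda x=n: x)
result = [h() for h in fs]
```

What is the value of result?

Step 1: Default arg x=n captures n at each iteration.
Step 2: Each lambda has its own default: 0, 1, ..., 7.
Step 3: result = [0, 1, 2, 3, 4, 5, 6, 7]

The answer is [0, 1, 2, 3, 4, 5, 6, 7].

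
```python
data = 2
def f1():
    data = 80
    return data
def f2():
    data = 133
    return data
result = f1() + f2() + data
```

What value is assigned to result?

Step 1: Each function shadows global data with its own local.
Step 2: f1() returns 80, f2() returns 133.
Step 3: Global data = 2 is unchanged. result = 80 + 133 + 2 = 215

The answer is 215.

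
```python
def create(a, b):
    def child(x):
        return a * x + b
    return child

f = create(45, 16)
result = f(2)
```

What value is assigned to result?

Step 1: create(45, 16) captures a = 45, b = 16.
Step 2: f(2) computes 45 * 2 + 16 = 106.
Step 3: result = 106

The answer is 106.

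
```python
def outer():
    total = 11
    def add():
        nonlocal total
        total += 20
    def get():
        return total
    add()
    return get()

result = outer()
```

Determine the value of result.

Step 1: total = 11. add() modifies it via nonlocal, get() reads it.
Step 2: add() makes total = 11 + 20 = 31.
Step 3: get() returns 31. result = 31

The answer is 31.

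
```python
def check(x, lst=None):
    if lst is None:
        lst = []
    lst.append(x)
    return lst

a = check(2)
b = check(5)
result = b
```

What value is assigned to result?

Step 1: None default with guard creates a NEW list each call.
Step 2: a = [2] (fresh list). b = [5] (another fresh list).
Step 3: result = [5] (this is the fix for mutable default)

The answer is [5].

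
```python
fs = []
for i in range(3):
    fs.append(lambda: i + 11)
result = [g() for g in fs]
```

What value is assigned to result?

Step 1: All lambdas capture i by reference. After the loop, i = 2.
Step 2: Each call returns 2 + 11 = 13.
Step 3: result = [13, 13, 13]

The answer is [13, 13, 13].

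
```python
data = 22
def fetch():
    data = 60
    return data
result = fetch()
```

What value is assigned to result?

Step 1: Global data = 22.
Step 2: fetch() creates local data = 60, shadowing the global.
Step 3: Returns local data = 60. result = 60

The answer is 60.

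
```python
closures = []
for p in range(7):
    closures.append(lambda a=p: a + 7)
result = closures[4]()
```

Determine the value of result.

Step 1: Default argument a=p captures p's value at definition time.
Step 2: closures[4] was defined when p = 4, so a defaults to 4.
Step 3: result = 4 + 7 = 11 (default arg fixes the late binding issue)

The answer is 11.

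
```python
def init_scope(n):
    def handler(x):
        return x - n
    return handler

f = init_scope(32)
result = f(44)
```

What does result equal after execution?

Step 1: init_scope(32) creates a closure capturing n = 32.
Step 2: f(44) computes 44 - 32 = 12.
Step 3: result = 12

The answer is 12.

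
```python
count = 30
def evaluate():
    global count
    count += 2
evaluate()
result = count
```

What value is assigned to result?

Step 1: count = 30 globally.
Step 2: evaluate() modifies global count: count += 2 = 32.
Step 3: result = 32

The answer is 32.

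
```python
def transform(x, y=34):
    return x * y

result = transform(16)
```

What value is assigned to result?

Step 1: transform(16) uses default y = 34.
Step 2: Returns 16 * 34 = 544.
Step 3: result = 544

The answer is 544.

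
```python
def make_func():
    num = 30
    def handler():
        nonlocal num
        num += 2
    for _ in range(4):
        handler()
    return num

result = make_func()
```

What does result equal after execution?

Step 1: num = 30.
Step 2: handler() is called 4 times in a loop, each adding 2 via nonlocal.
Step 3: num = 30 + 2 * 4 = 38

The answer is 38.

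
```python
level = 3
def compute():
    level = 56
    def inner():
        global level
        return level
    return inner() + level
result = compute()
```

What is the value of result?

Step 1: Global level = 3. compute() shadows with local level = 56.
Step 2: inner() uses global keyword, so inner() returns global level = 3.
Step 3: compute() returns 3 + 56 = 59

The answer is 59.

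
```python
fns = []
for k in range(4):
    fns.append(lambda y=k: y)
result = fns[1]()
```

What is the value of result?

Step 1: Default argument y=k captures k's value at each iteration.
Step 2: fns[1] captured y = 1 when k was 1.
Step 3: result = 1

The answer is 1.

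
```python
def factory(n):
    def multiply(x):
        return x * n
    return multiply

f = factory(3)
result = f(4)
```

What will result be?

Step 1: factory(3) returns multiply closure with n = 3.
Step 2: f(4) computes 4 * 3 = 12.
Step 3: result = 12

The answer is 12.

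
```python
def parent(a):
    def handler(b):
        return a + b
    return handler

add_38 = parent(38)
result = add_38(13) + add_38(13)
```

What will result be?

Step 1: add_38 captures a = 38.
Step 2: add_38(13) = 38 + 13 = 51, called twice.
Step 3: result = 51 + 51 = 102

The answer is 102.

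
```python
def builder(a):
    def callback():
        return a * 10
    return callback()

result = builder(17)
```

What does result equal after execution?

Step 1: builder(17) binds parameter a = 17.
Step 2: callback() accesses a = 17 from enclosing scope.
Step 3: result = 17 * 10 = 170

The answer is 170.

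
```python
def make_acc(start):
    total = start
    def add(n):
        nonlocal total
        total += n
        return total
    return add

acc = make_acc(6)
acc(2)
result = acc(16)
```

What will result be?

Step 1: make_acc(6) creates closure with total = 6.
Step 2: First acc(2): total = 6 + 2 = 8.
Step 3: Second acc(16): total = 8 + 16 = 24. result = 24

The answer is 24.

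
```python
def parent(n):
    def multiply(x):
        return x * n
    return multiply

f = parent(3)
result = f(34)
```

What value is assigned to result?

Step 1: parent(3) returns multiply closure with n = 3.
Step 2: f(34) computes 34 * 3 = 102.
Step 3: result = 102

The answer is 102.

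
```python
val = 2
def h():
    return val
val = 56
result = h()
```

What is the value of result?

Step 1: val is first set to 2, then reassigned to 56.
Step 2: h() is called after the reassignment, so it looks up the current global val = 56.
Step 3: result = 56

The answer is 56.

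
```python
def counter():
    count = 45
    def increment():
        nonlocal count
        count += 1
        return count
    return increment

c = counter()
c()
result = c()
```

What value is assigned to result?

Step 1: counter() creates closure with count = 45.
Step 2: Each c() call increments count via nonlocal. After 2 calls: 45 + 2 = 47.
Step 3: result = 47

The answer is 47.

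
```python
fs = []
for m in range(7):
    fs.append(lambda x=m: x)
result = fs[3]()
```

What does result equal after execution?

Step 1: Default argument x=m captures m's value at each iteration.
Step 2: fs[3] captured x = 3 when m was 3.
Step 3: result = 3

The answer is 3.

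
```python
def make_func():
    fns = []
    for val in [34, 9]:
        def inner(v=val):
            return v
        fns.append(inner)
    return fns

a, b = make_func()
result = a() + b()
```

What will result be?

Step 1: Default argument v=val captures val at each iteration.
Step 2: a() returns 34 (captured at first iteration), b() returns 9 (captured at second).
Step 3: result = 34 + 9 = 43

The answer is 43.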